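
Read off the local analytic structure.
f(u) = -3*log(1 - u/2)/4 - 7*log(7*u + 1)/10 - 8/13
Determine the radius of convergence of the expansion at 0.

The radius of convergence is 1/7.

Branch term (-7/10)*log(1 - u/(-1/7)): its argument vanishes at u = -1/7, a logarithmic branch point, modulus 1/7.
Branch term (-3/4)*log(1 - u/(2)): its argument vanishes at u = 2, a logarithmic branch point, modulus 2.
The radius of convergence is the smallest modulus among the singular points: 1/7.


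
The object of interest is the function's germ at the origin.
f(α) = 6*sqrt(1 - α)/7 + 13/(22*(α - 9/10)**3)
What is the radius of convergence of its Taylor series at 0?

Denominator factor (α - 9/10)^3: pole of order 3 at 9/10, modulus 9/10.
Branch term (6/7)*sqrt(1 - α/(1)): its argument vanishes at α = 1, a square-root branch point, modulus 1.
The radius of convergence is the smallest modulus among the singular points: 9/10.

The radius of convergence is 9/10.


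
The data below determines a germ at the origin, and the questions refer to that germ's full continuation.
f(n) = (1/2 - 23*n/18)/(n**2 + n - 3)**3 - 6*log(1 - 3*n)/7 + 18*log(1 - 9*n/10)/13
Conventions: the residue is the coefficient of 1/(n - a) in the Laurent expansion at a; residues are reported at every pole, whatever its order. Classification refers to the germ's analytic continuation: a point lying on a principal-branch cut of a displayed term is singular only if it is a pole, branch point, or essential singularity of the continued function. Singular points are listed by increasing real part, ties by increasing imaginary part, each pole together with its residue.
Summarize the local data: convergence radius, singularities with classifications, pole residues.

Radius of convergence at 0: 1/3.
At -1/2 - (1/2)*sqrt(13): a pole of order 3; residue -(41/13182)*sqrt(13).
At 1/3: a logarithmic branch point.
At 10/9: a logarithmic branch point.
At -1/2 + (1/2)*sqrt(13): a pole of order 3; residue (41/13182)*sqrt(13).

Denominator factor (n**2 + n - 3)^3: discriminant 13, real irrational roots -1/2 + (1/2)*sqrt(13) and -1/2 - (1/2)*sqrt(13); poles of order 3, moduli -1/2 + (1/2)*sqrt(13) and 1/2 + (1/2)*sqrt(13).
Branch term (18/13)*log(1 - n/(10/9)): its argument vanishes at n = 10/9, a logarithmic branch point, modulus 10/9.
Branch term (-6/7)*log(1 - n/(1/3)): its argument vanishes at n = 1/3, a logarithmic branch point, modulus 1/3.
The radius of convergence is the smallest modulus among the singular points: 1/3.
The branch terms are analytic at -1/2 - (1/2)*sqrt(13) and contribute nothing to the residue; only the rational part matters.
The factor n**2 + n - 3 splits as (n - a)(n - a') with a = -1/2 - (1/2)*sqrt(13), a' = -1/2 + (1/2)*sqrt(13). At the order-3 pole a set g(n) = (n - a)^3*(rational part) = [1/2 - 23*n/18] / (n - a')^3.
Order-3 pole: residue = g''(a)/2; g''(-1/2 - (1/2)*sqrt(13)) = -(41/6591)*sqrt(13), so the residue is -(41/13182)*sqrt(13).
The branch terms are analytic at -1/2 + (1/2)*sqrt(13) and contribute nothing to the residue; only the rational part matters.
The factor n**2 + n - 3 splits as (n - a)(n - a') with a = -1/2 + (1/2)*sqrt(13), a' = -1/2 - (1/2)*sqrt(13). At the order-3 pole a set g(n) = (n - a)^3*(rational part) = [1/2 - 23*n/18] / (n - a')^3.
Order-3 pole: residue = g''(a)/2; g''(-1/2 + (1/2)*sqrt(13)) = (41/6591)*sqrt(13), so the residue is (41/13182)*sqrt(13).
List the singular points by increasing real part (a conjugate pair: the negative imaginary part first).


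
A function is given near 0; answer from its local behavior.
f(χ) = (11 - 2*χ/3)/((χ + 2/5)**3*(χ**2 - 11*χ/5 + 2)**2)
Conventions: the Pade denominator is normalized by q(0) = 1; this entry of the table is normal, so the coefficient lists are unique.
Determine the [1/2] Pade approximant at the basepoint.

Taylor coefficients needed (expand at 0): a_0 = 1375/32, a_1 = -44225/192, a_2 = 395195/384, a_3 = -3065143/768.
Write the denominator as Q(χ) = 1 + q1*χ + q2*χ^2. Requiring Q*f - P = O(χ^4) with deg P <= 1 kills the coefficients of χ^2..χ^3 in Q*f:
  χ^2: a_2 + q1*a_1 + q2*a_0 = 0, i.e. 395195/384 + (-44225/192)*q1 + (1375/32)*q2 = 0.
  χ^3: a_3 + q1*a_2 + q2*a_1 = 0, i.e. -3065143/768 + (395195/384)*q1 + (-44225/192)*q2 = 0.
Solving this linear system: q1 = 9667568/1302685, q2 = 412462777/26053700.
The numerator is Q*f truncated at degree 1: P0 = a_0 = 1375/32; P1 = a_1 + q1*a_0 = 4429238375/50023104.

The Pade approximant has numerator coefficients [1375/32, 4429238375/50023104]; denominator coefficients [1, 9667568/1302685, 412462777/26053700].


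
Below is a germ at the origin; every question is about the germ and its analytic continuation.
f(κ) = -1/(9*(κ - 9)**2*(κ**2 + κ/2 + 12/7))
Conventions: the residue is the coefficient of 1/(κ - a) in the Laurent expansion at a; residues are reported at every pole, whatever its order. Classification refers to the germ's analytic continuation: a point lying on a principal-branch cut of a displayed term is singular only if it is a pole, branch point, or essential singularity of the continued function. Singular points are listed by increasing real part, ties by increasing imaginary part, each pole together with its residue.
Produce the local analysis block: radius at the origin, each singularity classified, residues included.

Radius of convergence at 0: (2/7)*sqrt(21).
At (-1/4) - ((1/28)*sqrt(1295))*i: a pole of order 1; residue (-49/362637) - ((889/67087845)*sqrt(1295))*i.
At (-1/4) + ((1/28)*sqrt(1295))*i: a pole of order 1; residue (-49/362637) + ((889/67087845)*sqrt(1295))*i.
At 9: a pole of order 2; residue 98/362637.


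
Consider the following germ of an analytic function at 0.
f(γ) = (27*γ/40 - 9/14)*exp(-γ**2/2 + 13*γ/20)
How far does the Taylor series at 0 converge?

The radius of convergence is infinite.

The factor exp(-γ**2/2 + 13*γ/20) is entire and contributes no finite singular point.
The polynomial part has no poles.
No finite singular points: the Taylor series at 0 converges everywhere.


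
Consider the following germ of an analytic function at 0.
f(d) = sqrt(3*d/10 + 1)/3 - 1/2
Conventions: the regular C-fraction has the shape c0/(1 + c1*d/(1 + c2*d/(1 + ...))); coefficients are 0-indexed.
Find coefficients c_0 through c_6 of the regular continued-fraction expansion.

Taylor coefficients (expand at 0): a_0 = -1/6, a_1 = 1/20, a_2 = -3/800, a_3 = 9/16000, a_4 = -27/256000, a_5 = 567/25600000, a_6 = -5103/1024000000.
c0 = a_0 = -1/6. Peel one level at a time: if S = 1 + c*d/S' with S'(0) = 1, then c is the d-coefficient of S and S' = c*d/(S - 1).
S_1 = c0/f = 1 + (3/10)*d + (27/400)*d^2 + ...; c1 = 3/10.
S_2 = c1*d/(S_1 - 1) = 1 + (-9/40)*d + (-9/1600)*d^2 + ...; c2 = -9/40.
S_3 = c2*d/(S_2 - 1) = 1 + (-1/40)*d + (7/1600)*d^2 + ...; c3 = -1/40.
S_4 = c3*d/(S_3 - 1) = 1 + (7/40)*d + (-9/1600)*d^2 + ...; c4 = 7/40.
S_5 = c4*d/(S_4 - 1) = 1 + (9/280)*d + (-297/78400)*d^2 + ...; c5 = 9/280.
S_6 = c5*d/(S_5 - 1) = 1 + (33/280)*d + ...; c6 = 33/280.

The regular C-fraction coefficients are [-1/6, 3/10, -9/40, -1/40, 7/40, 9/280, 33/280].


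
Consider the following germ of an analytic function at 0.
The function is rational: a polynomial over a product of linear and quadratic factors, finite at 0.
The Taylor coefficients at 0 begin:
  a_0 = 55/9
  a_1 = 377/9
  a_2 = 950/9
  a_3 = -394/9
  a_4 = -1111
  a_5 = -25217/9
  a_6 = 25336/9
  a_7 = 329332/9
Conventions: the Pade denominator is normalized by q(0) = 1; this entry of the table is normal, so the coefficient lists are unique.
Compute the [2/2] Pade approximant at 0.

The Pade approximant has numerator coefficients [55/9, 209498561/9459342, 249435059/9459342]; denominator coefficients [1, -3395323/1051038, 4827143/525519].

Taylor coefficients needed (read off): a_0 = 55/9, a_1 = 377/9, a_2 = 950/9, a_3 = -394/9, a_4 = -1111.
Write the denominator as Q(κ) = 1 + q1*κ + q2*κ^2. Requiring Q*f - P = O(κ^5) with deg P <= 2 kills the coefficients of κ^3..κ^4 in Q*f:
  κ^3: a_3 + q1*a_2 + q2*a_1 = 0, i.e. -394/9 + (950/9)*q1 + (377/9)*q2 = 0.
  κ^4: a_4 + q1*a_3 + q2*a_2 = 0, i.e. -1111 + (-394/9)*q1 + (950/9)*q2 = 0.
Solving this linear system: q1 = -3395323/1051038, q2 = 4827143/525519.
The numerator is Q*f truncated at degree 2: P0 = a_0 = 55/9; P1 = a_1 + q1*a_0 = 209498561/9459342; P2 = a_2 + q1*a_1 + q2*a_0 = 249435059/9459342.


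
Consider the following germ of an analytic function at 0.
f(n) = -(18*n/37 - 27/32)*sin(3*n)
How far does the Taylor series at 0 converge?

The radius of convergence is infinite.

The factor -sin(3*n) is entire and contributes no finite singular point.
The polynomial part has no poles.
No finite singular points: the Taylor series at 0 converges everywhere.


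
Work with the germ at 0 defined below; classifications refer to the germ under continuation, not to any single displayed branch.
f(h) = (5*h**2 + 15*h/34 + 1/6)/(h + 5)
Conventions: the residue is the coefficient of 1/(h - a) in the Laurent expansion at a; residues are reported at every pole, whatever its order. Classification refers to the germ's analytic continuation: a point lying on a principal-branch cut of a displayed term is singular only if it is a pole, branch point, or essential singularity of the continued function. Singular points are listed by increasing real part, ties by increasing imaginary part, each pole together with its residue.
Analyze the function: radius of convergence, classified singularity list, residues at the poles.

Denominator factor (h + 5): pole of order 1 at -5, modulus 5.
The radius of convergence is the smallest modulus among the singular points: 5.
At the order-1 pole -5 set g(h) = (h - (-5))*f(h) = 5*h**2 + 15*h/34 + 1/6.
Simple pole: residue = g(a) at a = -5, which is 6271/51.

Radius of convergence at 0: 5.
At -5: a pole of order 1; residue 6271/51.


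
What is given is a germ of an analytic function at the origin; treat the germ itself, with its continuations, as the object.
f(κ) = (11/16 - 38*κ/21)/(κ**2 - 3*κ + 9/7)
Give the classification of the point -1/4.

The point is a regular point.

Denominator factors: κ**2 - 3*κ + 9/7 = 235/112 at κ = -1/4 — none vanishes.
So the germ continues analytically to -1/4.


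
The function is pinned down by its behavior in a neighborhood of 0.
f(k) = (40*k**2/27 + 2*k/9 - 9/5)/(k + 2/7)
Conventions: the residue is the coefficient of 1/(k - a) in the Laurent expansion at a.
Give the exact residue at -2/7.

The residue is -11527/6615.

At the order-1 pole -2/7 set g(k) = (k - (-2/7))*f(k) = 40*k**2/27 + 2*k/9 - 9/5.
Simple pole: residue = g(a) at a = -2/7, which is -11527/6615.


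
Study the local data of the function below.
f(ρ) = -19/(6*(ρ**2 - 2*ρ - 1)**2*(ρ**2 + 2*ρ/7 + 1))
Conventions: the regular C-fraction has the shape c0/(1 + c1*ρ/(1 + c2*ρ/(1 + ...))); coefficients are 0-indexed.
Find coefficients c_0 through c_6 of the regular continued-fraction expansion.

The regular C-fraction coefficients are [-19/6, 30/7, -29/30, 721/870, 10830/20909, 482212/260281, -7923069/3001354].

Taylor coefficients (expand at 0): a_0 = -19/6, a_1 = 95/7, a_2 = -13243/294, a_3 = 142652/1029, a_4 = -982965/2401, a_5 = 19647482/16807, a_6 = -1149173143/352947.
c0 = a_0 = -19/6. Peel one level at a time: if S = 1 + c*ρ/S' with S'(0) = 1, then c is the ρ-coefficient of S and S' = c*ρ/(S - 1).
S_1 = c0/f = 1 + (30/7)*ρ + (29/7)*ρ^2 + ...; c1 = 30/7.
S_2 = c1*ρ/(S_1 - 1) = 1 + (-29/30)*ρ + (721/900)*ρ^2 + ...; c2 = -29/30.
S_3 = c2*ρ/(S_2 - 1) = 1 + (721/870)*ρ + (-361/841)*ρ^2 + ...; c3 = 721/870.
S_4 = c3*ρ/(S_3 - 1) = 1 + (10830/20909)*ρ + (-498840/519841)*ρ^2 + ...; c4 = 10830/20909.
S_5 = c4*ρ/(S_4 - 1) = 1 + (482212/260281)*ρ + (637362/130321)*ρ^2 + ...; c5 = 482212/260281.
S_6 = c5*ρ/(S_5 - 1) = 1 + (-7923069/3001354)*ρ + ...; c6 = -7923069/3001354.


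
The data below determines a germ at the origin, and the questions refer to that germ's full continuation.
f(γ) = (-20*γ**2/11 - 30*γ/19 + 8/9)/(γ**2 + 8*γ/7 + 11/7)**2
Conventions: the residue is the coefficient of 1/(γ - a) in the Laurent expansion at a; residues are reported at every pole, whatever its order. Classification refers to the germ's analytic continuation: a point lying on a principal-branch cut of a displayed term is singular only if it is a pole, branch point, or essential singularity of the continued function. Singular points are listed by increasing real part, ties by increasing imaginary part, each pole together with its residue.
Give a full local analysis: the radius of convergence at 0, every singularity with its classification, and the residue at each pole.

Radius of convergence at 0: (1/7)*sqrt(77).
At (-4/7) - ((1/7)*sqrt(61))*i: a pole of order 2; residue -((15631/636291)*sqrt(61))*i.
At (-4/7) + ((1/7)*sqrt(61))*i: a pole of order 2; residue ((15631/636291)*sqrt(61))*i.


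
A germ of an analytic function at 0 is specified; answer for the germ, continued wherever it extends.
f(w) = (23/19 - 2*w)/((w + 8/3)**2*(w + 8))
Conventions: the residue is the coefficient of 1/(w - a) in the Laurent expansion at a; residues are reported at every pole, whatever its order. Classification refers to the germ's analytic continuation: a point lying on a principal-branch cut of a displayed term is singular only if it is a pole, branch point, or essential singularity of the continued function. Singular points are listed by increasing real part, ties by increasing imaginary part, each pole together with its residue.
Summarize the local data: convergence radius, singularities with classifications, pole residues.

Radius of convergence at 0: 8/3.
At -8: a pole of order 1; residue 2943/4864.
At -8/3: a pole of order 2; residue -2943/4864.

Denominator factor (w + 8/3)^2: pole of order 2 at -8/3, modulus 8/3.
Denominator factor (w + 8): pole of order 1 at -8, modulus 8.
The radius of convergence is the smallest modulus among the singular points: 8/3.
At the order-1 pole -8 set g(w) = (w - (-8))*f(w) = (23/19 - 2*w)/(w + 8/3)**2.
Simple pole: residue = g(a) at a = -8, which is 2943/4864.
At the order-2 pole -8/3 set g(w) = (w - (-8/3))^2*f(w) = (23/19 - 2*w)/(w + 8).
Order-2 pole: residue = g'(a); g'(-8/3) = -2943/4864, so the residue is -2943/4864.
List the singular points by increasing real part (a conjugate pair: the negative imaginary part first).


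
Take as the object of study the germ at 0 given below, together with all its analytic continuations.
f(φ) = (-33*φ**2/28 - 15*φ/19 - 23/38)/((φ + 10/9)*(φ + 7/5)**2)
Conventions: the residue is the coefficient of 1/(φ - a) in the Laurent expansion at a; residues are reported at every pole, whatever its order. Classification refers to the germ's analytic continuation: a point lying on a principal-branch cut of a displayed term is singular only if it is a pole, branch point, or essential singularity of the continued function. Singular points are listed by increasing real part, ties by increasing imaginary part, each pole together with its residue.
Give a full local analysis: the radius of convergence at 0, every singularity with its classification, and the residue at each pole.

Radius of convergence at 0: 10/9.
At -7/5: a pole of order 2; residue 166941/12844.
At -10/9: a pole of order 1; residue -637275/44954.

Denominator factor (φ + 7/5)^2: pole of order 2 at -7/5, modulus 7/5.
Denominator factor (φ + 10/9): pole of order 1 at -10/9, modulus 10/9.
The radius of convergence is the smallest modulus among the singular points: 10/9.
At the order-2 pole -7/5 set g(φ) = (φ - (-7/5))^2*f(φ) = (-33*φ**2/28 - 15*φ/19 - 23/38)/(φ + 10/9).
Order-2 pole: residue = g'(a); g'(-7/5) = 166941/12844, so the residue is 166941/12844.
At the order-1 pole -10/9 set g(φ) = (φ - (-10/9))*f(φ) = (-33*φ**2/28 - 15*φ/19 - 23/38)/(φ + 7/5)**2.
Simple pole: residue = g(a) at a = -10/9, which is -637275/44954.
List the singular points by increasing real part (a conjugate pair: the negative imaginary part first).


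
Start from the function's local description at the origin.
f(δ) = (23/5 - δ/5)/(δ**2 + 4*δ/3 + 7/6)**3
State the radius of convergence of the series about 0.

Denominator factor (δ**2 + 4*δ/3 + 7/6)^3: discriminant -26/9, complex-conjugate roots (-2/3) + ((1/6)*sqrt(26))*i and (-2/3) - ((1/6)*sqrt(26))*i; poles of order 3, moduli (1/6)*sqrt(42) and (1/6)*sqrt(42).
The radius of convergence is the smallest modulus among the singular points: (1/6)*sqrt(42).

The radius of convergence is (1/6)*sqrt(42).


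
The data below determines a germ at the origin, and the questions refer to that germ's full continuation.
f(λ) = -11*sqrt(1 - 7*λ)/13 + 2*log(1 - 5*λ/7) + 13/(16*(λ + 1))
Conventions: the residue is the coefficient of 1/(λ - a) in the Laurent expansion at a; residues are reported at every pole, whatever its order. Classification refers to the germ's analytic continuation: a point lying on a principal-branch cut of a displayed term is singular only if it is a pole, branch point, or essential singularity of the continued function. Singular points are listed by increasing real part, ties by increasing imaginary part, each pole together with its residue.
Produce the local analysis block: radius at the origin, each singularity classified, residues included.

Denominator factor (λ + 1): pole of order 1 at -1, modulus 1.
Branch term (-11/13)*sqrt(1 - λ/(1/7)): its argument vanishes at λ = 1/7, a square-root branch point, modulus 1/7.
Branch term (2)*log(1 - λ/(7/5)): its argument vanishes at λ = 7/5, a logarithmic branch point, modulus 7/5.
The radius of convergence is the smallest modulus among the singular points: 1/7.
The branch terms are analytic at -1 and contribute nothing to the residue; only the rational part matters.
At the order-1 pole -1 set g(λ) = (λ - (-1))*(rational part) = 13/16.
Simple pole: residue = g(a) at a = -1, which is 13/16.
List the singular points by increasing real part (a conjugate pair: the negative imaginary part first).

Radius of convergence at 0: 1/7.
At -1: a pole of order 1; residue 13/16.
At 1/7: an algebraic (square-root) branch point.
At 7/5: a logarithmic branch point.


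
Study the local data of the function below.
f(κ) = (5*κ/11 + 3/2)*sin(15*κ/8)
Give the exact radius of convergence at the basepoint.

The factor sin(15*κ/8) is entire and contributes no finite singular point.
The polynomial part has no poles.
No finite singular points: the Taylor series at 0 converges everywhere.

The radius of convergence is infinite.


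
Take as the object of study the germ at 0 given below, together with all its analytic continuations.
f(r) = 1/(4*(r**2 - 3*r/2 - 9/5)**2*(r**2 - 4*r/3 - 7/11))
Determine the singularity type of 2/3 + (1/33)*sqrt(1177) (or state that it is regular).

The point is a pole of order 1.

The denominator factor r**2 - 4*r/3 - 7/11 vanishes at 2/3 + (1/33)*sqrt(1177) and appears to the power 1; the numerator there equals 1/4, nonzero, and no other factor vanishes.
Hence a pole whose order is the multiplicity, 1.


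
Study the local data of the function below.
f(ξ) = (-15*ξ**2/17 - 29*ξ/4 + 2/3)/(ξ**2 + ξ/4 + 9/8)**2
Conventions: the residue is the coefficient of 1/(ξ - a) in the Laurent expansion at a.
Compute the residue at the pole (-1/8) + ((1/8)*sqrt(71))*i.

The residue is -((3788/257091)*sqrt(71))*i.

The factor ξ**2 + ξ/4 + 9/8 splits as (ξ - a)(ξ - a') with a = (-1/8) + ((1/8)*sqrt(71))*i, a' = (-1/8) - ((1/8)*sqrt(71))*i. At the order-2 pole a set g(ξ) = (ξ - a)^2*f(ξ) = [-15*ξ**2/17 - 29*ξ/4 + 2/3] / (ξ - a')^2.
Order-2 pole: residue = g'(a); g'((-1/8) + ((1/8)*sqrt(71))*i) = -((3788/257091)*sqrt(71))*i, so the residue is -((3788/257091)*sqrt(71))*i.


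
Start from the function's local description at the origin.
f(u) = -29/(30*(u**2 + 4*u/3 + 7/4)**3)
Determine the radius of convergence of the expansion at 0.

Denominator factor (u**2 + 4*u/3 + 7/4)^3: discriminant -47/9, complex-conjugate roots (-2/3) + ((1/6)*sqrt(47))*i and (-2/3) - ((1/6)*sqrt(47))*i; poles of order 3, moduli (1/2)*sqrt(7) and (1/2)*sqrt(7).
The radius of convergence is the smallest modulus among the singular points: (1/2)*sqrt(7).

The radius of convergence is (1/2)*sqrt(7).


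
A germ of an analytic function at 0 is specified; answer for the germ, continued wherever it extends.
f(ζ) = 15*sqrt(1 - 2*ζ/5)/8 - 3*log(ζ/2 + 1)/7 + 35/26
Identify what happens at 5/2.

The term (15/8)*sqrt(1 - ζ/(5/2)) has argument 1 - 5/2/(5/2) = 0 at 5/2: a square-root (algebraic, two-sheeted) branch point; the remaining terms are analytic or single-valued there.

The point is an algebraic (square-root) branch point.


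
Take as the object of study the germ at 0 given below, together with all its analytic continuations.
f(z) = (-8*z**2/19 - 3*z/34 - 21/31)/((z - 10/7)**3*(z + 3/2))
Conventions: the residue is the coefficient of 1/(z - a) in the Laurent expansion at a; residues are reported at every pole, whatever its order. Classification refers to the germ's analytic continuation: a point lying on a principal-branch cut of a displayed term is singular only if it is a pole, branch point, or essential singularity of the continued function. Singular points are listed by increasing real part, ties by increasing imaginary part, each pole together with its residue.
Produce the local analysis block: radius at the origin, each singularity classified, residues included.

Denominator factor (z - 10/7)^3: pole of order 3 at 10/7, modulus 10/7.
Denominator factor (z + 3/2): pole of order 1 at -3/2, modulus 3/2.
The radius of convergence is the smallest modulus among the singular points: 10/7.
At the order-1 pole -3/2 set g(z) = (z - (-3/2))*f(z) = (-8*z**2/19 - 3*z/34 - 21/31)/(z - 10/7)**3.
Simple pole: residue = g(a) at a = -3/2, which is 41005650/690105973.
At the order-3 pole 10/7 set g(z) = (z - (10/7))^3*f(z) = (-8*z**2/19 - 3*z/34 - 21/31)/(z + 3/2).
Order-3 pole: residue = g''(a)/2; g''(10/7) = -82011300/690105973, so the residue is -41005650/690105973.
List the singular points by increasing real part (a conjugate pair: the negative imaginary part first).

Radius of convergence at 0: 10/7.
At -3/2: a pole of order 1; residue 41005650/690105973.
At 10/7: a pole of order 3; residue -41005650/690105973.


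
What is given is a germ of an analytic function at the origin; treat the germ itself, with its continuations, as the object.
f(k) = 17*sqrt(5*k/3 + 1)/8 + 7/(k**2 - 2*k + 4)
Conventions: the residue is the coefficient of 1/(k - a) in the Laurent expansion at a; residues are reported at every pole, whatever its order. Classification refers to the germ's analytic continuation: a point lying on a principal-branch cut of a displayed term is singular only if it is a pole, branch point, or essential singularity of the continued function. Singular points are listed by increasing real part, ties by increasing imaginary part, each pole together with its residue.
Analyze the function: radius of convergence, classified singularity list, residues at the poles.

Denominator factor (k**2 - 2*k + 4): discriminant -12, complex-conjugate roots (1) + (sqrt(3))*i and (1) - (sqrt(3))*i; poles of order 1, moduli 2 and 2.
Branch term (17/8)*sqrt(1 - k/(-3/5)): its argument vanishes at k = -3/5, a square-root branch point, modulus 3/5.
The radius of convergence is the smallest modulus among the singular points: 3/5.
The branch term is analytic at (1) - (sqrt(3))*i and contributes nothing to the residue; only the rational part matters.
The factor k**2 - 2*k + 4 splits as (k - a)(k - a') with a = (1) - (sqrt(3))*i, a' = (1) + (sqrt(3))*i. At the order-1 pole a set g(k) = (k - a)*(rational part) = [7] / (k - a').
Simple pole: residue = g(a) at a = (1) - (sqrt(3))*i, which is ((7/6)*sqrt(3))*i.
The branch term is analytic at (1) + (sqrt(3))*i and contributes nothing to the residue; only the rational part matters.
The factor k**2 - 2*k + 4 splits as (k - a)(k - a') with a = (1) + (sqrt(3))*i, a' = (1) - (sqrt(3))*i. At the order-1 pole a set g(k) = (k - a)*(rational part) = [7] / (k - a').
Simple pole: residue = g(a) at a = (1) + (sqrt(3))*i, which is -((7/6)*sqrt(3))*i.
List the singular points by increasing real part (a conjugate pair: the negative imaginary part first).

Radius of convergence at 0: 3/5.
At -3/5: an algebraic (square-root) branch point.
At (1) - (sqrt(3))*i: a pole of order 1; residue ((7/6)*sqrt(3))*i.
At (1) + (sqrt(3))*i: a pole of order 1; residue -((7/6)*sqrt(3))*i.


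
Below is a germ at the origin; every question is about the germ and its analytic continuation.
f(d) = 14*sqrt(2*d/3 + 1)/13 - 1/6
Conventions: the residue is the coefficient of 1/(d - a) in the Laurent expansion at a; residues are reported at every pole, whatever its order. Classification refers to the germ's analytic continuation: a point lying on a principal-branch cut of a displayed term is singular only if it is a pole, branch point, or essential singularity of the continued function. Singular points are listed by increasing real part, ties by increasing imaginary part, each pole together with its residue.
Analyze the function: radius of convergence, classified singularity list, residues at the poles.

Branch term (14/13)*sqrt(1 - d/(-3/2)): its argument vanishes at d = -3/2, a square-root branch point, modulus 3/2.
The radius of convergence is the smallest modulus among the singular points: 3/2.

Radius of convergence at 0: 3/2.
At -3/2: an algebraic (square-root) branch point.


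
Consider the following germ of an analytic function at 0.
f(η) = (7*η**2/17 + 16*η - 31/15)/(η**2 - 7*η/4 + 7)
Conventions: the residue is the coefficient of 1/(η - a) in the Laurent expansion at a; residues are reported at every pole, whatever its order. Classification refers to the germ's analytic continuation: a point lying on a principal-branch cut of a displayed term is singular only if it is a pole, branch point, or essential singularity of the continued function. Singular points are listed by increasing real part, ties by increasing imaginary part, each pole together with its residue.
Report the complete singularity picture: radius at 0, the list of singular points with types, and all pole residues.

Denominator factor (η**2 - 7*η/4 + 7): discriminant -399/16, complex-conjugate roots (7/8) + ((1/8)*sqrt(399))*i and (7/8) - ((1/8)*sqrt(399))*i; poles of order 1, moduli sqrt(7) and sqrt(7).
The radius of convergence is the smallest modulus among the singular points: sqrt(7).
The factor η**2 - 7*η/4 + 7 splits as (η - a)(η - a') with a = (7/8) - ((1/8)*sqrt(399))*i, a' = (7/8) + ((1/8)*sqrt(399))*i. At the order-1 pole a set g(η) = (η - a)*f(η) = [7*η**2/17 + 16*η - 31/15] / (η - a').
Simple pole: residue = g(a) at a = (7/8) - ((1/8)*sqrt(399))*i, which is (1137/136) + ((79001/813960)*sqrt(399))*i.
The factor η**2 - 7*η/4 + 7 splits as (η - a)(η - a') with a = (7/8) + ((1/8)*sqrt(399))*i, a' = (7/8) - ((1/8)*sqrt(399))*i. At the order-1 pole a set g(η) = (η - a)*f(η) = [7*η**2/17 + 16*η - 31/15] / (η - a').
Simple pole: residue = g(a) at a = (7/8) + ((1/8)*sqrt(399))*i, which is (1137/136) - ((79001/813960)*sqrt(399))*i.
List the singular points by increasing real part (a conjugate pair: the negative imaginary part first).

Radius of convergence at 0: sqrt(7).
At (7/8) - ((1/8)*sqrt(399))*i: a pole of order 1; residue (1137/136) + ((79001/813960)*sqrt(399))*i.
At (7/8) + ((1/8)*sqrt(399))*i: a pole of order 1; residue (1137/136) - ((79001/813960)*sqrt(399))*i.


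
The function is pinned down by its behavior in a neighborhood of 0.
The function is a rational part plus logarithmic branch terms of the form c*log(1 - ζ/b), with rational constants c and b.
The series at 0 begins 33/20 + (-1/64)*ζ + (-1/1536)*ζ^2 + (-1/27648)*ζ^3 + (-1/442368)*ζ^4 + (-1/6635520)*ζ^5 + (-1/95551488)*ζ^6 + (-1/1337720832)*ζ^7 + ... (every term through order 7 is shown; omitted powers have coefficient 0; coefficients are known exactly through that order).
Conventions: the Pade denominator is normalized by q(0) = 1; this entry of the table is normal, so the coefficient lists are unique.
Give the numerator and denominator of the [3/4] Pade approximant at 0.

Taylor coefficients needed (read off): a_0 = 33/20, a_1 = -1/64, a_2 = -1/1536, a_3 = -1/27648, a_4 = -1/442368, a_5 = -1/6635520, a_6 = -1/95551488, a_7 = -1/1337720832.
Write the denominator as Q(ζ) = 1 + q1*ζ + q2*ζ^2 + q3*ζ^3 + q4*ζ^4. Requiring Q*f - P = O(ζ^8) with deg P <= 3 kills the coefficients of ζ^4..ζ^7 in Q*f:
  ζ^4: a_4 + q1*a_3 + q2*a_2 + q3*a_1 + q4*a_0 = 0, i.e. -1/442368 + (-1/27648)*q1 + (-1/1536)*q2 + (-1/64)*q3 + (33/20)*q4 = 0.
  ζ^5: a_5 + q1*a_4 + q2*a_3 + q3*a_2 + q4*a_1 = 0, i.e. -1/6635520 + (-1/442368)*q1 + (-1/27648)*q2 + (-1/1536)*q3 + (-1/64)*q4 = 0.
  ζ^6: a_6 + q1*a_5 + q2*a_4 + q3*a_3 + q4*a_2 = 0, i.e. -1/95551488 + (-1/6635520)*q1 + (-1/442368)*q2 + (-1/27648)*q3 + (-1/1536)*q4 = 0.
  ζ^7: a_7 + q1*a_6 + q2*a_5 + q3*a_4 + q4*a_3 = 0, i.e. -1/1337720832 + (-1/95551488)*q1 + (-1/6635520)*q2 + (-1/442368)*q3 + (-1/27648)*q4 = 0.
Solving this linear system: q1 = -743/5236, q2 = 733/125664, q3 = -703/11309760, q4 = -1/36191232.
The numerator is Q*f truncated at degree 3: P0 = a_0 = 33/20; P1 = a_1 + q1*a_0 = -9511/38080; P2 = a_2 + q1*a_1 + q2*a_0 = 112501/10053120; P3 = a_3 + q1*a_2 + q2*a_1 + q3*a_0 = -31099/226195200.

The Pade approximant has numerator coefficients [33/20, -9511/38080, 112501/10053120, -31099/226195200]; denominator coefficients [1, -743/5236, 733/125664, -703/11309760, -1/36191232].


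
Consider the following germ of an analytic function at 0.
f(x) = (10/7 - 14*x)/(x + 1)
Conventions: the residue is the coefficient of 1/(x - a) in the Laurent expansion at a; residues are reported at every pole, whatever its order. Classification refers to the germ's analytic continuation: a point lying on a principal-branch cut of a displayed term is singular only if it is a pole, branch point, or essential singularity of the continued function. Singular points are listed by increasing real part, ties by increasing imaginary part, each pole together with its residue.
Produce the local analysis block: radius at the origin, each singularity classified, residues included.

Radius of convergence at 0: 1.
At -1: a pole of order 1; residue 108/7.

Denominator factor (x + 1): pole of order 1 at -1, modulus 1.
The radius of convergence is the smallest modulus among the singular points: 1.
At the order-1 pole -1 set g(x) = (x - (-1))*f(x) = 10/7 - 14*x.
Simple pole: residue = g(a) at a = -1, which is 108/7.


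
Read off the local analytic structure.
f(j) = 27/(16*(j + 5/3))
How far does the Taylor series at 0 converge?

The radius of convergence is 5/3.

Denominator factor (j + 5/3): pole of order 1 at -5/3, modulus 5/3.
The radius of convergence is the smallest modulus among the singular points: 5/3.


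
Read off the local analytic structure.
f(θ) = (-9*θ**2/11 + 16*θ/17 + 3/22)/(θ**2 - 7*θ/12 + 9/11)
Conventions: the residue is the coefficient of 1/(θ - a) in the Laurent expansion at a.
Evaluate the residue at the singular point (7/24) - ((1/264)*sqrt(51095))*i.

The residue is (347/1496) + ((185839/76438120)*sqrt(51095))*i.

The factor θ**2 - 7*θ/12 + 9/11 splits as (θ - a)(θ - a') with a = (7/24) - ((1/264)*sqrt(51095))*i, a' = (7/24) + ((1/264)*sqrt(51095))*i. At the order-1 pole a set g(θ) = (θ - a)*f(θ) = [-9*θ**2/11 + 16*θ/17 + 3/22] / (θ - a').
Simple pole: residue = g(a) at a = (7/24) - ((1/264)*sqrt(51095))*i, which is (347/1496) + ((185839/76438120)*sqrt(51095))*i.


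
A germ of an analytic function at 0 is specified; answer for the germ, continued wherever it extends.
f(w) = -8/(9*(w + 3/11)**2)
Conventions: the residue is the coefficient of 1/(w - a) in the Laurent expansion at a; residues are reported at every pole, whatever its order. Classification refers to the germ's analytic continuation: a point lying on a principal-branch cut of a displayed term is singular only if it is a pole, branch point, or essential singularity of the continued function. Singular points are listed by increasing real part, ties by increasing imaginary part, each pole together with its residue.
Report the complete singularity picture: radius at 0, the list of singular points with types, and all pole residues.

Denominator factor (w + 3/11)^2: pole of order 2 at -3/11, modulus 3/11.
The radius of convergence is the smallest modulus among the singular points: 3/11.
At the order-2 pole -3/11 set g(w) = (w - (-3/11))^2*f(w) = -8/9.
Order-2 pole: residue = g'(a); g'(-3/11) = 0, so the residue is 0.

Radius of convergence at 0: 3/11.
At -3/11: a pole of order 2; residue 0.


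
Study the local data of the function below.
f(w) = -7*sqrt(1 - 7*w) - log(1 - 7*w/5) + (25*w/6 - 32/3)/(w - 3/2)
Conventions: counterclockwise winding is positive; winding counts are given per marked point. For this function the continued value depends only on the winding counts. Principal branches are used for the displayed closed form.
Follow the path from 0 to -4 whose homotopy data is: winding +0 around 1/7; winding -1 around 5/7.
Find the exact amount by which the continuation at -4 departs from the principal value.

The rational part is single-valued and drops out of the difference; each branch term changes only by its own monodromy.
(-7)*sqrt(1 - w/(1/7)): winding +0 is even, the square root returns to the same sheet, contribution 0.
(-1)*log(1 - w/(5/7)): each positive loop around 5/7 adds 2*pi*i to the log, so winding -1 contributes (-1)*(-1)*2*pi*i = (2)*pi*i.
Summing the contributions at w = -4 gives (2)*pi*i.

Continued minus principal equals (2)*pi*i.


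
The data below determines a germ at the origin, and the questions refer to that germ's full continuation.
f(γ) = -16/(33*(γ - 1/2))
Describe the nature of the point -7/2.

Denominator factors: γ - 1/2 = -4 at γ = -7/2 — none vanishes.
So the germ continues analytically to -7/2.

The point is a regular point.


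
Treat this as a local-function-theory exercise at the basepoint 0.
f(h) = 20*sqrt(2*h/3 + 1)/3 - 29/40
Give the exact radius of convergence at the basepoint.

Branch term (20/3)*sqrt(1 - h/(-3/2)): its argument vanishes at h = -3/2, a square-root branch point, modulus 3/2.
The radius of convergence is the smallest modulus among the singular points: 3/2.

The radius of convergence is 3/2.


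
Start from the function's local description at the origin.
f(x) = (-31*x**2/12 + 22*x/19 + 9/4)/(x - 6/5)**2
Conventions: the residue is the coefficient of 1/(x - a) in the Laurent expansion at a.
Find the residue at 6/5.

The residue is -479/95.

At the order-2 pole 6/5 set g(x) = (x - (6/5))^2*f(x) = -31*x**2/12 + 22*x/19 + 9/4.
Order-2 pole: residue = g'(a); g'(6/5) = -479/95, so the residue is -479/95.


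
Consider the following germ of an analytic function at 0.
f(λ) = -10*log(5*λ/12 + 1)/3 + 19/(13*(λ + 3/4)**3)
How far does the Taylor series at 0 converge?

The radius of convergence is 3/4.

Denominator factor (λ + 3/4)^3: pole of order 3 at -3/4, modulus 3/4.
Branch term (-10/3)*log(1 - λ/(-12/5)): its argument vanishes at λ = -12/5, a logarithmic branch point, modulus 12/5.
The radius of convergence is the smallest modulus among the singular points: 3/4.


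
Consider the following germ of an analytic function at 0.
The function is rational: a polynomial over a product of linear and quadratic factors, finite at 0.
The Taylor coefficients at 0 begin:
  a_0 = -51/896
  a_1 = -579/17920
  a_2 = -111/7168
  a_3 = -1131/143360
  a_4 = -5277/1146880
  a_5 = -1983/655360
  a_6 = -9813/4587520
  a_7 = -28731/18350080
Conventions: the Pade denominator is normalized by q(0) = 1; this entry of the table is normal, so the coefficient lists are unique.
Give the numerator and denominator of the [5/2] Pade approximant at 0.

The Pade approximant has numerator coefficients [-51/896, 12945849/456711680, 5041071/913423360, 3621051/3653693440, 4473063/29229547520, 1917027/116918190080]; denominator coefficients [1, -190114/178403, 168335/713612].


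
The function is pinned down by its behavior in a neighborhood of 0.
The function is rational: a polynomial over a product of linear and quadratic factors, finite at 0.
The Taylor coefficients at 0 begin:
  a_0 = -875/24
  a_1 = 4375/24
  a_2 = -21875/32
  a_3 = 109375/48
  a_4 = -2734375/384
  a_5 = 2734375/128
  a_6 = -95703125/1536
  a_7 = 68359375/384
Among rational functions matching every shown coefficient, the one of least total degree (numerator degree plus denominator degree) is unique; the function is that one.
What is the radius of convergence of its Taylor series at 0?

The radius of convergence is 2/5.

No rational of total degree below 2 reproduces all 8 coefficients; solving the [0/2] Pade equations on them gives f(δ) = -35/(6*(δ + 2/5)**2), whose expansion matches every shown term.
Denominator factor (δ + 2/5)^2: pole of order 2 at -2/5, modulus 2/5.
The radius of convergence is the smallest modulus among the singular points: 2/5.


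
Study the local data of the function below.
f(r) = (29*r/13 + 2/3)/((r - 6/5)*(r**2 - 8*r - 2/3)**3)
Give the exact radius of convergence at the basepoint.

Denominator factor (r - 6/5): pole of order 1 at 6/5, modulus 6/5.
Denominator factor (r**2 - 8*r - 2/3)^3: discriminant 200/3, real irrational roots 4 + (5/3)*sqrt(6) and 4 - (5/3)*sqrt(6); poles of order 3, moduli 4 + (5/3)*sqrt(6) and -4 + (5/3)*sqrt(6).
The radius of convergence is the smallest modulus among the singular points: -4 + (5/3)*sqrt(6).

The radius of convergence is -4 + (5/3)*sqrt(6).


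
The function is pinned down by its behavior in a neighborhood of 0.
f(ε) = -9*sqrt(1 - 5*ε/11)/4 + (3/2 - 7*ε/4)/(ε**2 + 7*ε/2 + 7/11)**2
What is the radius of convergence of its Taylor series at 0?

Denominator factor (ε**2 + 7*ε/2 + 7/11)^2: discriminant 427/44, real irrational roots -7/4 + (1/44)*sqrt(4697) and -7/4 - (1/44)*sqrt(4697); poles of order 2, moduli 7/4 - (1/44)*sqrt(4697) and 7/4 + (1/44)*sqrt(4697).
Branch term (-9/4)*sqrt(1 - ε/(11/5)): its argument vanishes at ε = 11/5, a square-root branch point, modulus 11/5.
The radius of convergence is the smallest modulus among the singular points: 7/4 - (1/44)*sqrt(4697).

The radius of convergence is 7/4 - (1/44)*sqrt(4697).


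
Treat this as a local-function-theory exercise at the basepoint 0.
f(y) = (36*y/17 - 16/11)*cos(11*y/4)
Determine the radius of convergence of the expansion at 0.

The factor cos(11*y/4) is entire and contributes no finite singular point.
The polynomial part has no poles.
No finite singular points: the Taylor series at 0 converges everywhere.

The radius of convergence is infinite.


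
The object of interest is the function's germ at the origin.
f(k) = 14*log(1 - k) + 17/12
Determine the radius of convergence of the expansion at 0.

The radius of convergence is 1.

Branch term (14)*log(1 - k/(1)): its argument vanishes at k = 1, a logarithmic branch point, modulus 1.
The radius of convergence is the smallest modulus among the singular points: 1.


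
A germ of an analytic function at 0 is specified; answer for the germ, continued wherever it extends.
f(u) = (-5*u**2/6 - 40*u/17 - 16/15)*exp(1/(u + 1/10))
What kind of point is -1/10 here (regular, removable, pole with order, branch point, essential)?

The point is an essential singularity.

The exponent 1/(u - (-1/10)) has a pole at -1/10, so exp(1/(u - (-1/10))) takes every nonzero value near it: an essential singularity (not a pole of any order).


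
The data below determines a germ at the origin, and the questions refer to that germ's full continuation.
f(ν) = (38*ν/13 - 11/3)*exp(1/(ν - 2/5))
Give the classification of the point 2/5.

The point is an essential singularity.

The exponent 1/(ν - (2/5)) has a pole at 2/5, so exp(1/(ν - (2/5))) takes every nonzero value near it: an essential singularity (not a pole of any order).


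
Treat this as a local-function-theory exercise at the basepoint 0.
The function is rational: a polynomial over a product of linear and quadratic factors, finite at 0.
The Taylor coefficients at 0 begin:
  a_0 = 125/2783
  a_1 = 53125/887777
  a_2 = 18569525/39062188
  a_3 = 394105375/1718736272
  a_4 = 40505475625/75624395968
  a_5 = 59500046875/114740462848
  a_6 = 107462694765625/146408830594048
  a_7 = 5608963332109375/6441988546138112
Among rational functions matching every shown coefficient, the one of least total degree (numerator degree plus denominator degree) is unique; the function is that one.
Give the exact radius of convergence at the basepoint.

No rational of total degree below 5 reproduces all 8 coefficients; solving the [2/3] Pade equations on them gives f(ε) = (-8*ε**2/5 - 5*ε/29 - 4/23)/((ε - 4/5)*(ε + 11/5)**2), whose expansion matches every shown term.
Denominator factor (ε - 4/5): pole of order 1 at 4/5, modulus 4/5.
Denominator factor (ε + 11/5)^2: pole of order 2 at -11/5, modulus 11/5.
The radius of convergence is the smallest modulus among the singular points: 4/5.

The radius of convergence is 4/5.
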